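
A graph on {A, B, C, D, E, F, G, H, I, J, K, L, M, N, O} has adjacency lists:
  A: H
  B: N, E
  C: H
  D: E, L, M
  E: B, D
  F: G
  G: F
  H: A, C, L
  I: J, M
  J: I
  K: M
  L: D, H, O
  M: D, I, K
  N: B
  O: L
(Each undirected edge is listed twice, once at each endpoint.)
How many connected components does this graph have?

2

Component: {F, G}
Component: {A, B, C, D, E, H, I, J, K, L, M, N, O}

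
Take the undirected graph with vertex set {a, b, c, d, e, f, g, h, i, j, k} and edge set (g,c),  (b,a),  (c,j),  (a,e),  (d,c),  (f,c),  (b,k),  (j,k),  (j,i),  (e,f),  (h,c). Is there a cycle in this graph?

Yes

The graph has 11 vertices, 11 edges, and 1 connected component.
One cycle is a-e-f-c-j-k-b-a.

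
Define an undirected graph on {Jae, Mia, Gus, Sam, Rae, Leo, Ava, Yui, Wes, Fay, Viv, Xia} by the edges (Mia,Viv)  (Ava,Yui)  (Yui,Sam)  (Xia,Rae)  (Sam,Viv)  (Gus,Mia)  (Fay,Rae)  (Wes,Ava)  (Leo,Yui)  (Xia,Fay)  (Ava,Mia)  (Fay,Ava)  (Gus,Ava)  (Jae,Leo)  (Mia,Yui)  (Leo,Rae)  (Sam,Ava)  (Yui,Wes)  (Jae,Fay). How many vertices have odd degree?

Degrees: Jae:2, Mia:4, Gus:2, Sam:3, Rae:3, Leo:3, Ava:6, Yui:5, Wes:2, Fay:4, Viv:2, Xia:2
Odd-degree vertices: Sam, Rae, Leo, Yui.

4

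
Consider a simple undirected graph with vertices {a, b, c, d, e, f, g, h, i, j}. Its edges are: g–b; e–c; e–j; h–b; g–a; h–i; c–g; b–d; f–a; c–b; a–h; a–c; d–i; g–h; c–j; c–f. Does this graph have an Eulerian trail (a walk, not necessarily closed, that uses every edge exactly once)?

Degrees: a:4, b:4, c:6, d:2, e:2, f:2, g:4, h:4, i:2, j:2
Odd-degree vertices: none (0 total).
The non-isolated vertices are connected and exactly 0 have odd degree, so an Eulerian trail exists.

Yes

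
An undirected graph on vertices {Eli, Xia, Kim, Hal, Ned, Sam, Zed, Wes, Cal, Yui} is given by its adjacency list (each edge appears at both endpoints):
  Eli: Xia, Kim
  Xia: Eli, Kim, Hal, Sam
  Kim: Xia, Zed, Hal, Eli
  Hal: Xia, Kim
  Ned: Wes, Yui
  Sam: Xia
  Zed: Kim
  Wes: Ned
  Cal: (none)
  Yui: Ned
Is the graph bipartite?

No

The cycle Eli-Xia-Kim-Eli has length 3, which is odd, so the graph is not bipartite.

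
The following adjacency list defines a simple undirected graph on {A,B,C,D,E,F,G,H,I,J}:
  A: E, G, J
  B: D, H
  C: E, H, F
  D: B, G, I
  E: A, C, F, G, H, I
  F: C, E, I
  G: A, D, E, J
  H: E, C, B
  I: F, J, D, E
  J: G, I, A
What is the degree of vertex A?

3

Neighbors of A: E, G, J.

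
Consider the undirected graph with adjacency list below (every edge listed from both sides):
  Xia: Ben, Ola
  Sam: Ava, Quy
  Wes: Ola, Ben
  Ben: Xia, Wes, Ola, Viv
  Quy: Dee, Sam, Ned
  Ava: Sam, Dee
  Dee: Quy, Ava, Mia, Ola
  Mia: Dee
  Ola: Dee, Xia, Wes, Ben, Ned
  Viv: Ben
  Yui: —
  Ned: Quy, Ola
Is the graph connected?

No

Component: {Yui}
Component: {Xia, Sam, Wes, Ben, Quy, Ava, Dee, Mia, Ola, Viv, Ned}
No edge joins these 2 groups, so the graph is disconnected.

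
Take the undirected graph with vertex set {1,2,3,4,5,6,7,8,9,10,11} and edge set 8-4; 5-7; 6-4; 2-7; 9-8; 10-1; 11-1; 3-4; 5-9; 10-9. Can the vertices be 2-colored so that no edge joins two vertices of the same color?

Color {2, 3, 5, 6, 8, 10, 11} black and {1, 4, 7, 9} white. No edge joins two same-colored vertices, so the graph is bipartite.

Yes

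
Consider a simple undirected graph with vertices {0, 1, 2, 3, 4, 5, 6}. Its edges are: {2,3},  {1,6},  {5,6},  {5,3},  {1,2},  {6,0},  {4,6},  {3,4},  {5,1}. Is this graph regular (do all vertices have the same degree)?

Degrees: 0:1, 1:3, 2:2, 3:3, 4:2, 5:3, 6:4
Vertex 0 has degree 1 while 6 has degree 4, so the graph is not regular.

No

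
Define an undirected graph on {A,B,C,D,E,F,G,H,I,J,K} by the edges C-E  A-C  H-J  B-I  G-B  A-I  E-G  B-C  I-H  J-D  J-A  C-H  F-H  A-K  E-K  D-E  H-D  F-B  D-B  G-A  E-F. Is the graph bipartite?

No

D-J-H-D is an odd cycle (length 3), and a bipartite graph can contain only even cycles.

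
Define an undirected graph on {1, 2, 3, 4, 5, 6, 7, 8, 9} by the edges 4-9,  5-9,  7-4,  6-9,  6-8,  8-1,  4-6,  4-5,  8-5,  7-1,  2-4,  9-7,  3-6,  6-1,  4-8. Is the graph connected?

Yes

A breadth-first search from 1 visits 1, 8, 7, 6, 4, 5, 9, 3, 2 — all 9 vertices — so the graph is connected.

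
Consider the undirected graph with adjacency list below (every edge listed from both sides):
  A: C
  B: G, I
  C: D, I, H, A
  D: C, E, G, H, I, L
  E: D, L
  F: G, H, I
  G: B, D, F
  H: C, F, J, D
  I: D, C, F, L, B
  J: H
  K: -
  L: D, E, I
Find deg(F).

3

Neighbors of F: G, H, I.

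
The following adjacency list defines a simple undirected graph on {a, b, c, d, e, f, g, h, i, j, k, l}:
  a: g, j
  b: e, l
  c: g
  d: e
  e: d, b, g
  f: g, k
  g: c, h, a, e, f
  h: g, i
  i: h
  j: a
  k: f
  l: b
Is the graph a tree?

The graph has 12 vertices and 11 edges.
It is connected with exactly 11 edges, hence acyclic — it is a tree.

Yes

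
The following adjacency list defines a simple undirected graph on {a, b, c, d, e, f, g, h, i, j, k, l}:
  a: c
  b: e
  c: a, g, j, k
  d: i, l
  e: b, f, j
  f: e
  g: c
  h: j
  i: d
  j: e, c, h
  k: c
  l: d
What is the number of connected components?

Component: {d, i, l}
Component: {a, b, c, e, f, g, h, j, k}

2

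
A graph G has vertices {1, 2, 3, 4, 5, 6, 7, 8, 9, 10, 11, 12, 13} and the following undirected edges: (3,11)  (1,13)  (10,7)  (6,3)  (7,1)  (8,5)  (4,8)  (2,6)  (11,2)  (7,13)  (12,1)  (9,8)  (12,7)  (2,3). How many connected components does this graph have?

Component: {2, 3, 6, 11}
Component: {4, 5, 8, 9}
Component: {1, 7, 10, 12, 13}

3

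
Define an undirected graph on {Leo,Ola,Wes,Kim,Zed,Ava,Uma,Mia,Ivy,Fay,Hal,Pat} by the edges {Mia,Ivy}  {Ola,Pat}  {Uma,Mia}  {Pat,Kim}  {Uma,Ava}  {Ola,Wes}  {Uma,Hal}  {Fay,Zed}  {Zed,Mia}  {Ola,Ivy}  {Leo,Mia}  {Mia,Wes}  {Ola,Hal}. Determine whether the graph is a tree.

No

|V| = 12, |E| = 13.
Connected but with 13 > 11 edges, so it has a cycle and is not a tree.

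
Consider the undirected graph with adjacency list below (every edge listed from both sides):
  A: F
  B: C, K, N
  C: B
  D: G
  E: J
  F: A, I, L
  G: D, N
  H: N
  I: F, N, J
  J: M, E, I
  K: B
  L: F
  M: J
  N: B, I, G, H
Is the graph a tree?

The graph has 14 vertices and 13 edges.
It is connected with exactly 13 edges, hence acyclic — it is a tree.

Yes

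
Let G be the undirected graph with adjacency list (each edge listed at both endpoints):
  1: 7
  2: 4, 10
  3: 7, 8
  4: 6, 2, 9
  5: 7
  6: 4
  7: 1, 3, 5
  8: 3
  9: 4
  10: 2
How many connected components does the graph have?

Component: {1, 3, 5, 7, 8}
Component: {2, 4, 6, 9, 10}

2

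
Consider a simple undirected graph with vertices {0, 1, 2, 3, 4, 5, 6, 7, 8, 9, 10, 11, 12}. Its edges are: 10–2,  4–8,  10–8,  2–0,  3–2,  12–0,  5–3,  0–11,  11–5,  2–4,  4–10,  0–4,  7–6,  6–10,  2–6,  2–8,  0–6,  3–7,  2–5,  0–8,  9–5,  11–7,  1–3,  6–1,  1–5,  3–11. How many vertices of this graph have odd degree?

Degrees: 0:6, 1:3, 2:7, 3:5, 4:4, 5:5, 6:5, 7:3, 8:4, 9:1, 10:4, 11:4, 12:1
Odd-degree vertices: 1, 2, 3, 5, 6, 7, 9, 12.

8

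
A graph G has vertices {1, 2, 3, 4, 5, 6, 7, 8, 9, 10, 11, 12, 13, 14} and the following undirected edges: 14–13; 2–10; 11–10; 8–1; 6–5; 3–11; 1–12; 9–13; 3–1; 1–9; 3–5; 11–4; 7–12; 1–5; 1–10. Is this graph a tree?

No

|V| = 14, |E| = 15.
Connected but with 15 > 13 edges, so it has a cycle and is not a tree.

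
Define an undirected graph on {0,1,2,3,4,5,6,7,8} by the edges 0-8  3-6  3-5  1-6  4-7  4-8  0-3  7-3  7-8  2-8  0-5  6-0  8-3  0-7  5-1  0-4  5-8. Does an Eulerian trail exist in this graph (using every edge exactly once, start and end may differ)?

No

Degrees: 0:6, 1:2, 2:1, 3:5, 4:3, 5:4, 6:3, 7:4, 8:6
Odd-degree vertices: 2, 3, 4, 6 (4 total).
An Eulerian trail requires 0 or 2 odd-degree vertices; here there are 4.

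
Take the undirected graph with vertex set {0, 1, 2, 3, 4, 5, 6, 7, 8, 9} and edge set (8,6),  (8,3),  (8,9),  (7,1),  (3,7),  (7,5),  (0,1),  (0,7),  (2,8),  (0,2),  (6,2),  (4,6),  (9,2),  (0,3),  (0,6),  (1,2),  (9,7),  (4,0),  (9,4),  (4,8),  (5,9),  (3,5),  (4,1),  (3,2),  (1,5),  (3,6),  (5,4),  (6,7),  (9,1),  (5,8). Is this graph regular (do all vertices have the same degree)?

Degrees: 0:6, 1:6, 2:6, 3:6, 4:6, 5:6, 6:6, 7:6, 8:6, 9:6
Every vertex has degree 6, so the graph is 6-regular.

Yes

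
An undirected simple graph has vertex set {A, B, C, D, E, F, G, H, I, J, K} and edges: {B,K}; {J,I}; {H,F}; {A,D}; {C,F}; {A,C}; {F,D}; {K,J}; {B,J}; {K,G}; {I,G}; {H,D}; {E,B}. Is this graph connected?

No

Component: {A, C, D, F, H}
Component: {B, E, G, I, J, K}
There are 2 separate components, so the graph is not connected.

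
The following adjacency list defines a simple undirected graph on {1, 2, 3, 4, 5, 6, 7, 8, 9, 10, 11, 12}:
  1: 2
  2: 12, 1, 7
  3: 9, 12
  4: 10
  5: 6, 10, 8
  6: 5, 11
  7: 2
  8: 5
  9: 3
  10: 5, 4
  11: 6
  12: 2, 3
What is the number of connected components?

2

Component: {1, 2, 3, 7, 9, 12}
Component: {4, 5, 6, 8, 10, 11}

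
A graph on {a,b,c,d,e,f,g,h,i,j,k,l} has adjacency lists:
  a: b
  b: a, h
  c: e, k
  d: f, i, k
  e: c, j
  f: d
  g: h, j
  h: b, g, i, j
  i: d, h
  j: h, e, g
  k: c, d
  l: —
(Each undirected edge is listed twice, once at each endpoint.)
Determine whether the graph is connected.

Component: {l}
Component: {a, b, c, d, e, f, g, h, i, j, k}
There are 2 separate components, so the graph is not connected.

No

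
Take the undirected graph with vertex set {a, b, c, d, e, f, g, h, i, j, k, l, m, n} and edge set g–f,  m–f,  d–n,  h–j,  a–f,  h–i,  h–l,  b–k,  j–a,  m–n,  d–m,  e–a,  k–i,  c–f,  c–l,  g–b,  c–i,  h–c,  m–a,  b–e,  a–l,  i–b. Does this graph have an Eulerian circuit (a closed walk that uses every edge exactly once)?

Degrees: a:5, b:4, c:4, d:2, e:2, f:4, g:2, h:4, i:4, j:2, k:2, l:3, m:4, n:2
a, l have odd degree; an Eulerian circuit needs every degree to be even, so none exists.

No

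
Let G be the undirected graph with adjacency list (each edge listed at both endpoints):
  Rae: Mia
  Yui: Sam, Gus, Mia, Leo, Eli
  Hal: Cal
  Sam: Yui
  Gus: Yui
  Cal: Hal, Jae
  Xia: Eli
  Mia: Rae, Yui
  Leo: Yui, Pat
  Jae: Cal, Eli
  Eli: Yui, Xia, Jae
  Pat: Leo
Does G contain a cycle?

|V| = 12, |E| = 11, number of components = 1.
A forest on 12 vertices with 1 component has exactly 11 edges, which matches — so no cycle.

No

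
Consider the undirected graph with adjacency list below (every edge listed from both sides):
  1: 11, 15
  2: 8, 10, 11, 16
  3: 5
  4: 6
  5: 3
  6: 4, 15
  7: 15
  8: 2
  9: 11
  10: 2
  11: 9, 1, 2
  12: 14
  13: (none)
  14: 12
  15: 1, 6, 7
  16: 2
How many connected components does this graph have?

Component: {13}
Component: {3, 5}
Component: {12, 14}
Component: {1, 2, 4, 6, 7, 8, 9, 10, 11, 15, 16}

4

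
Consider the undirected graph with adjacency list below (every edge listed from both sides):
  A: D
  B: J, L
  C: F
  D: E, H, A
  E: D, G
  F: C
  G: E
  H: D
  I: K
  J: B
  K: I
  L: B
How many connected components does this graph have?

Component: {C, F}
Component: {I, K}
Component: {B, J, L}
Component: {A, D, E, G, H}

4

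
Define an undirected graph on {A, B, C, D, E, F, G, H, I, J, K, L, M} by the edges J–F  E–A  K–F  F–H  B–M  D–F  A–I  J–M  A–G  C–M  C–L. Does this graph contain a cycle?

No

|V| = 13, |E| = 11, number of components = 2.
Since 11 = 13 - 2, the graph is a forest and contains no cycle.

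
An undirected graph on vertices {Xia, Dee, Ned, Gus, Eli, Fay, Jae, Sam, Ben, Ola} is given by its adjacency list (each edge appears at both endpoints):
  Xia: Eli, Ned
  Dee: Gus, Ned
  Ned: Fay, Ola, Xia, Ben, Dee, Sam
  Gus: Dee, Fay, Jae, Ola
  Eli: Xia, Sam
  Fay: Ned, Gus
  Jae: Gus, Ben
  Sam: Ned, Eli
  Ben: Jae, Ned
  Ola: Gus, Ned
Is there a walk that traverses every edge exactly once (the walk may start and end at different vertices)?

Degrees: Xia:2, Dee:2, Ned:6, Gus:4, Eli:2, Fay:2, Jae:2, Sam:2, Ben:2, Ola:2
Odd-degree vertices: none (0 total).
With 0 odd-degree vertices and all edges in one connected piece, an Eulerian trail exists.

Yes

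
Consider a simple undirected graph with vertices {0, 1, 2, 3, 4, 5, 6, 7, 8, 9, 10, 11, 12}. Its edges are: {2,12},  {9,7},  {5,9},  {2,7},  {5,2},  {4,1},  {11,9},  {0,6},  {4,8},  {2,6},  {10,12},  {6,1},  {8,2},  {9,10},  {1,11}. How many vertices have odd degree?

Degrees: 0:1, 1:3, 2:5, 3:0, 4:2, 5:2, 6:3, 7:2, 8:2, 9:4, 10:2, 11:2, 12:2
Odd-degree vertices: 0, 1, 2, 6.

4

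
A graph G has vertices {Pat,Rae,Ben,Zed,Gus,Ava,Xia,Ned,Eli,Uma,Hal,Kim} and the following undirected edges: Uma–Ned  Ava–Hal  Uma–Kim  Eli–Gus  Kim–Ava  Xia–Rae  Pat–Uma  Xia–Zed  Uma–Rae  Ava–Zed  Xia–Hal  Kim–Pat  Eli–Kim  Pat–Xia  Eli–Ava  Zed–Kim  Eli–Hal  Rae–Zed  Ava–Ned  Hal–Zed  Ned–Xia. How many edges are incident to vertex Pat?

3

Neighbors of Pat: Xia, Uma, Kim.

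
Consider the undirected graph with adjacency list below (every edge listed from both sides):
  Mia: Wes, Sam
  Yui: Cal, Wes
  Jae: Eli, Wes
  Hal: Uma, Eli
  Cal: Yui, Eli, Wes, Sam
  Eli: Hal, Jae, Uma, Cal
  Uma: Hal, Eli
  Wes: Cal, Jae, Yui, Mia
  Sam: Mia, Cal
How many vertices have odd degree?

Degrees: Mia:2, Yui:2, Jae:2, Hal:2, Cal:4, Eli:4, Uma:2, Wes:4, Sam:2
Odd-degree vertices: none.

0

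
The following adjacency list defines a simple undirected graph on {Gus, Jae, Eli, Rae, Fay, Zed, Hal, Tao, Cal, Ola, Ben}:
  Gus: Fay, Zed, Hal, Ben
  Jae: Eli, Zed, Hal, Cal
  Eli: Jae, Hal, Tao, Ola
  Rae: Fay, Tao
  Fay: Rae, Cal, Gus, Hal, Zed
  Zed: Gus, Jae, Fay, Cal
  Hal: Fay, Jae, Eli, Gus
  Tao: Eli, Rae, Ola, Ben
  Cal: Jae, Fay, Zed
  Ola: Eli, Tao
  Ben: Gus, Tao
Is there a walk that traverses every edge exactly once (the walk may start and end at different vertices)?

Degrees: Gus:4, Jae:4, Eli:4, Rae:2, Fay:5, Zed:4, Hal:4, Tao:4, Cal:3, Ola:2, Ben:2
Odd-degree vertices: Fay, Cal (2 total).
With 2 odd-degree vertices and all edges in one connected piece, an Eulerian trail exists (from Fay to Cal).

Yes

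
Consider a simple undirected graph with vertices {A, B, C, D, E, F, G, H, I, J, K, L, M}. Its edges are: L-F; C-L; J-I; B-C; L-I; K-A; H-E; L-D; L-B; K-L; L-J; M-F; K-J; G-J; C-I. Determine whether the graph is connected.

No

Component: {E, H}
Component: {A, B, C, D, F, G, I, J, K, L, M}
No edge joins these 2 groups, so the graph is disconnected.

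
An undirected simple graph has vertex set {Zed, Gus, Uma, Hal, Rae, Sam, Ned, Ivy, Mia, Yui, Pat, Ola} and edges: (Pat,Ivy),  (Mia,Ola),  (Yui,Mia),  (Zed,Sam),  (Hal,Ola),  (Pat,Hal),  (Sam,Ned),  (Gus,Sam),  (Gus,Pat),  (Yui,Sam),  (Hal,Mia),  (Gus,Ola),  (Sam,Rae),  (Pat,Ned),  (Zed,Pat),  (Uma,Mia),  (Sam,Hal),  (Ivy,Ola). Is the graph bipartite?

No

Hal-Mia-Ola-Hal is an odd cycle (length 3), and a bipartite graph can contain only even cycles.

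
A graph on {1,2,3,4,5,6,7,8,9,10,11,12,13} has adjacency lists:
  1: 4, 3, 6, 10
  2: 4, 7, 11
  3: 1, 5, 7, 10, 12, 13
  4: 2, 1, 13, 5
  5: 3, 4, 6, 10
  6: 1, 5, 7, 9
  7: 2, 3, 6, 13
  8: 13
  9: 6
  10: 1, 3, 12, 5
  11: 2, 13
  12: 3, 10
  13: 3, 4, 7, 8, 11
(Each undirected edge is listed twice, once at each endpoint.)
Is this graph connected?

A breadth-first search from 1 visits 1, 3, 4, 10, 6, 5, 13, 7, 12, 2, 9, 8, 11 — all 13 vertices — so the graph is connected.

Yes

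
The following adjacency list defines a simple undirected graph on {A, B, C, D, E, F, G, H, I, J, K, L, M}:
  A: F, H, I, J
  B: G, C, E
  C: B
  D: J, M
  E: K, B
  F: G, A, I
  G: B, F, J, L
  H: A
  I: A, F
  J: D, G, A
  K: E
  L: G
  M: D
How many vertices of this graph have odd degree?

Degrees: A:4, B:3, C:1, D:2, E:2, F:3, G:4, H:1, I:2, J:3, K:1, L:1, M:1
Odd-degree vertices: B, C, F, H, J, K, L, M.

8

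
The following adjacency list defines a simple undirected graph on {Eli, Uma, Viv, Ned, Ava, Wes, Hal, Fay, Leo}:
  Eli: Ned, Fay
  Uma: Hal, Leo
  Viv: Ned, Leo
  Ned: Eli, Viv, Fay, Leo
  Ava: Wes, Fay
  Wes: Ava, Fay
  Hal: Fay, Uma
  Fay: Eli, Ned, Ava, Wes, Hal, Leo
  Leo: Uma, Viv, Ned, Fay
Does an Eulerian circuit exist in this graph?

Degrees: Eli:2, Uma:2, Viv:2, Ned:4, Ava:2, Wes:2, Hal:2, Fay:6, Leo:4
All degrees are even and the non-isolated vertices are connected — an Eulerian circuit exists.

Yes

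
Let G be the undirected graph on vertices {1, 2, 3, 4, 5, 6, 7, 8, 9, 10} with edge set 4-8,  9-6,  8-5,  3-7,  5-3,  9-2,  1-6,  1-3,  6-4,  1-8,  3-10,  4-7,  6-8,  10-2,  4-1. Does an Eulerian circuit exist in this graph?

Degrees: 1:4, 2:2, 3:4, 4:4, 5:2, 6:4, 7:2, 8:4, 9:2, 10:2
Every vertex has even degree and the edges form a single connected piece, so an Eulerian circuit exists.

Yes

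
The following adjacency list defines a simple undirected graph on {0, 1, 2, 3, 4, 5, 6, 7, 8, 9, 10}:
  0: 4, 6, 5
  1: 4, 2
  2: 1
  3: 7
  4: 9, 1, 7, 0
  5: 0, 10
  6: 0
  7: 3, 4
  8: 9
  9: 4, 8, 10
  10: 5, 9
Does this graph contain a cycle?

Yes

The graph has 11 vertices, 11 edges, and 1 connected component.
Since 11 > 11 - 1, a cycle must exist; for instance 0-4-9-10-5-0.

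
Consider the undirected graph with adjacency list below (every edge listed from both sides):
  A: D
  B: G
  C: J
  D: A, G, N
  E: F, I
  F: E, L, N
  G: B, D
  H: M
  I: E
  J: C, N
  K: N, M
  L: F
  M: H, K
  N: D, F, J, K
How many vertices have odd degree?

8

Degrees: A:1, B:1, C:1, D:3, E:2, F:3, G:2, H:1, I:1, J:2, K:2, L:1, M:2, N:4
Odd-degree vertices: A, B, C, D, F, H, I, L.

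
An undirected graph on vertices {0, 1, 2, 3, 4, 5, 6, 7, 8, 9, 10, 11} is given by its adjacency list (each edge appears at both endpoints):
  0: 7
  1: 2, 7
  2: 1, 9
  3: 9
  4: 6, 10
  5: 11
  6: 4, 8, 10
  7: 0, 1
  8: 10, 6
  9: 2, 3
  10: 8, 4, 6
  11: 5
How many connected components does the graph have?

Component: {5, 11}
Component: {4, 6, 8, 10}
Component: {0, 1, 2, 3, 7, 9}

3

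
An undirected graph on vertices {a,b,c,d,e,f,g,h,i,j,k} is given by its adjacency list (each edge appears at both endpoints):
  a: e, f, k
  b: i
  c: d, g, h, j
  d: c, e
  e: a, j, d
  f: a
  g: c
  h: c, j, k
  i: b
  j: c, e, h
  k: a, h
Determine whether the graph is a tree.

No

The graph has 11 vertices and 12 edges.
It is not connected, so it is not a tree.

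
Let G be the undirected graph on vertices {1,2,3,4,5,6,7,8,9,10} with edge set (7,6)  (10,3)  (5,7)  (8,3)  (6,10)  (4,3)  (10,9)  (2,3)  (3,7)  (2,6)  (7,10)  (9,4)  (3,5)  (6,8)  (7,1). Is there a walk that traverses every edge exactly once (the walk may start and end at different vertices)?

Degrees: 1:1, 2:2, 3:6, 4:2, 5:2, 6:4, 7:5, 8:2, 9:2, 10:4
Odd-degree vertices: 1, 7 (2 total).
With 2 odd-degree vertices and all edges in one connected piece, an Eulerian trail exists (from 1 to 7).

Yes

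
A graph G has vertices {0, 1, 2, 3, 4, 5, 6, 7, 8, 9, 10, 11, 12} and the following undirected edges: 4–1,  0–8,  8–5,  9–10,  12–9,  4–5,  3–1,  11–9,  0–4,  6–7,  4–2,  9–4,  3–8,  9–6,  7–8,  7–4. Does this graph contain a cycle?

Yes

The graph has 13 vertices, 16 edges, and 1 connected component.
Since 16 > 13 - 1, a cycle must exist; for instance 4-9-6-7-4.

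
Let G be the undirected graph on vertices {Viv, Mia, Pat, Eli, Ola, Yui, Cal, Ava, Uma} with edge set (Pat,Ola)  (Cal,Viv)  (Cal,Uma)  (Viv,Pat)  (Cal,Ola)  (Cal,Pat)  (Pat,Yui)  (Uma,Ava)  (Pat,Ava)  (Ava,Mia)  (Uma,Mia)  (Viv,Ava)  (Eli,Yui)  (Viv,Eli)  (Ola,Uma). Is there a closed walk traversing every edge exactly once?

No

Degrees: Viv:4, Mia:2, Pat:5, Eli:2, Ola:3, Yui:2, Cal:4, Ava:4, Uma:4
Pat, Ola have odd degree; an Eulerian circuit needs every degree to be even, so none exists.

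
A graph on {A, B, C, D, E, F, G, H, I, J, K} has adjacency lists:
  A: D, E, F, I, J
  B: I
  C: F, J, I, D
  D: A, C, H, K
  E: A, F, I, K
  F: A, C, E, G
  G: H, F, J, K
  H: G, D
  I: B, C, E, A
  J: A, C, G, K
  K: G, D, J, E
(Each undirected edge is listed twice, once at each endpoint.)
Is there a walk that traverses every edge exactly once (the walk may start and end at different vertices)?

Degrees: A:5, B:1, C:4, D:4, E:4, F:4, G:4, H:2, I:4, J:4, K:4
Odd-degree vertices: A, B (2 total).
The non-isolated vertices are connected and exactly 2 have odd degree, so an Eulerian trail exists (from A to B).

Yes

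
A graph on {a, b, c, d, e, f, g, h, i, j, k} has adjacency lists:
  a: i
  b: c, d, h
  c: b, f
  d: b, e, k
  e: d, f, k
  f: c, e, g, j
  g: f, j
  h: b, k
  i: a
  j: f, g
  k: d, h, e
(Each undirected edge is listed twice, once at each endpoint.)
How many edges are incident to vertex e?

3

Neighbors of e: d, f, k.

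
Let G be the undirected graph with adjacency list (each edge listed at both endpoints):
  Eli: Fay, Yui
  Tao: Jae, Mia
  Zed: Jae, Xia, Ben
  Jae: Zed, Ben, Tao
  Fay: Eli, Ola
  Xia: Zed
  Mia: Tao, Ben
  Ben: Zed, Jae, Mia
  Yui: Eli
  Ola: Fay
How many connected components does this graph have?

2

Component: {Eli, Fay, Yui, Ola}
Component: {Tao, Zed, Jae, Xia, Mia, Ben}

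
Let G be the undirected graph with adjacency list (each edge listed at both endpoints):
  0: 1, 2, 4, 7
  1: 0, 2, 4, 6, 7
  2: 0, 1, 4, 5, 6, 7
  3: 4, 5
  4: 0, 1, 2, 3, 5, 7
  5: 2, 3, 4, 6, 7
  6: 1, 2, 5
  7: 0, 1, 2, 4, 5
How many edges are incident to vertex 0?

4

Neighbors of 0: 1, 2, 4, 7.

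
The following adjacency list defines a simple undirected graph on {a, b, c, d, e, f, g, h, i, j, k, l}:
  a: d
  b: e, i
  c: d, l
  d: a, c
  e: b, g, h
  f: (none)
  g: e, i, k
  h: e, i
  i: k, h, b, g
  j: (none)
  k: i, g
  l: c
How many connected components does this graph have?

Component: {f}
Component: {j}
Component: {a, c, d, l}
Component: {b, e, g, h, i, k}

4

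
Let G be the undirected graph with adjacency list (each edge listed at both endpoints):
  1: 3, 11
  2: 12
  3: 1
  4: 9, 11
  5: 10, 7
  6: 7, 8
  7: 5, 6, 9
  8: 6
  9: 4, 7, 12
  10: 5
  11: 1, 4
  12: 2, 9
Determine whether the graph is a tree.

Yes

The graph has 12 vertices and 11 edges.
Connected and |E| = |V| - 1, which characterizes a tree.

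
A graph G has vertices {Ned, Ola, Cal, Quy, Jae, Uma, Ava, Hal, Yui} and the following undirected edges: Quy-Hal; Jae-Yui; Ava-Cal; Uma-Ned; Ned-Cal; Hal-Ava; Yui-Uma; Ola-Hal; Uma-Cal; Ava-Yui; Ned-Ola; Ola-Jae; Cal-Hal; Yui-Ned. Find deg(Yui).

4

Neighbors of Yui: Ned, Jae, Uma, Ava.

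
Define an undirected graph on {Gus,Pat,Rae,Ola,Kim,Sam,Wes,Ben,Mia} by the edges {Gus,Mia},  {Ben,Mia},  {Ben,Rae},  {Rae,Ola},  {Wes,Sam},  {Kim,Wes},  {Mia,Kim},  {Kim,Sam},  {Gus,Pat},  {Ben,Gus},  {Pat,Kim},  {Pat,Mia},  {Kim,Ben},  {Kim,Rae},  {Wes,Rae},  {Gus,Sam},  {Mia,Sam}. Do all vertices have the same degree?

Degrees: Gus:4, Pat:3, Rae:4, Ola:1, Kim:6, Sam:4, Wes:3, Ben:4, Mia:5
Vertex Ola has degree 1 while Kim has degree 6, so the graph is not regular.

No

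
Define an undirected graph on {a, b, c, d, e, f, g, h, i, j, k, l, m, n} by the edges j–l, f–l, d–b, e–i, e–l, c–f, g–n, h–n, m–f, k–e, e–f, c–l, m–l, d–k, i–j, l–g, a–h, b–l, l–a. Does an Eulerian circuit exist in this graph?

Degrees: a:2, b:2, c:2, d:2, e:4, f:4, g:2, h:2, i:2, j:2, k:2, l:8, m:2, n:2
Every vertex has even degree and the edges form a single connected piece, so an Eulerian circuit exists.

Yes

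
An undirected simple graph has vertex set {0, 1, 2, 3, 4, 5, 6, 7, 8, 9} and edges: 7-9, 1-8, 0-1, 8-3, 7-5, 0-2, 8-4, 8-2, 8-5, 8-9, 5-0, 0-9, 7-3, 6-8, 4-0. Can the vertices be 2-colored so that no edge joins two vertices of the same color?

A valid 2-coloring puts {1, 2, 3, 4, 5, 6, 9} on one side and {0, 7, 8} on the other; every edge crosses between the two sides.

Yes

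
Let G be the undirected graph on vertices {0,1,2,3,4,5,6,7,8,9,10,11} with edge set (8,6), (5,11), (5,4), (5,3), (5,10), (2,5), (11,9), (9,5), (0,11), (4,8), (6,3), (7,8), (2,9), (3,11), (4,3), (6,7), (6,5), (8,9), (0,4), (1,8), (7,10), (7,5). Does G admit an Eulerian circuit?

Degrees: 0:2, 1:1, 2:2, 3:4, 4:4, 5:8, 6:4, 7:4, 8:5, 9:4, 10:2, 11:4
Vertices with odd degree: 1, 8. An Eulerian circuit requires all degrees even.

No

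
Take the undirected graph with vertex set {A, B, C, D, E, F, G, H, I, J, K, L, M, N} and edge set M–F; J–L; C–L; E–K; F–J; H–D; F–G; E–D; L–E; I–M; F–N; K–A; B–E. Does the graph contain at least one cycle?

|V| = 14, |E| = 13, number of components = 1.
A forest on 14 vertices with 1 component has exactly 13 edges, which matches — so no cycle.

No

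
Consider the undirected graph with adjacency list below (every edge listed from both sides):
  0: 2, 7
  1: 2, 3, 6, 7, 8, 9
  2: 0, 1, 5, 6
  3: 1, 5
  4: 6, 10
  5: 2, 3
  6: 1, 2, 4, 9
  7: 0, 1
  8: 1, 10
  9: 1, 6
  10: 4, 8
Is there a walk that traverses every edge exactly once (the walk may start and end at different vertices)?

Yes

Degrees: 0:2, 1:6, 2:4, 3:2, 4:2, 5:2, 6:4, 7:2, 8:2, 9:2, 10:2
Odd-degree vertices: none (0 total).
The non-isolated vertices are connected and exactly 0 have odd degree, so an Eulerian trail exists.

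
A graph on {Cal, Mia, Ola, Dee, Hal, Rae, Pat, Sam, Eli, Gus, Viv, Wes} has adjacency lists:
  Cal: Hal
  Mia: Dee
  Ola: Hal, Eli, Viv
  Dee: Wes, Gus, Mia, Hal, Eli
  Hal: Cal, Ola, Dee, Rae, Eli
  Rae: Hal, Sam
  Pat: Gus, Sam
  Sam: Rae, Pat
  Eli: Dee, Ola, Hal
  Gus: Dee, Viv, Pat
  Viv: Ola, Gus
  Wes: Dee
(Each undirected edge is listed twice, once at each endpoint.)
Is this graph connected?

Yes

A breadth-first search from Cal visits Cal, Hal, Dee, Eli, Ola, Rae, Gus, Mia, Wes, Viv, Sam, Pat — all 12 vertices — so the graph is connected.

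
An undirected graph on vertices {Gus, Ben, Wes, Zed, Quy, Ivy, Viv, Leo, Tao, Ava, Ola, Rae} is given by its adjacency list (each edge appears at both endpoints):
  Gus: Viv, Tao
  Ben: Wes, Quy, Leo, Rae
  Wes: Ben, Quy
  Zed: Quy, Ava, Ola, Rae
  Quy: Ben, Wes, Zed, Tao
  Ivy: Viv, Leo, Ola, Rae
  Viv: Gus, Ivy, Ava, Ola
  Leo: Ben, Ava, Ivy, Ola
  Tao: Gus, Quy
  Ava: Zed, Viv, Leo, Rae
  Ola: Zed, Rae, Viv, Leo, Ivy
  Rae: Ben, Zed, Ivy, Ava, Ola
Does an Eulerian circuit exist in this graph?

No

Degrees: Gus:2, Ben:4, Wes:2, Zed:4, Quy:4, Ivy:4, Viv:4, Leo:4, Tao:2, Ava:4, Ola:5, Rae:5
Vertices with odd degree: Ola, Rae. An Eulerian circuit requires all degrees even.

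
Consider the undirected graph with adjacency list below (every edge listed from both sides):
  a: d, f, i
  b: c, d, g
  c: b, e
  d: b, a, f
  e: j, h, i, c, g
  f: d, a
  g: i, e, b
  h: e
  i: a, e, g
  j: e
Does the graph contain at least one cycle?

Yes

|V| = 10, |E| = 13, number of components = 1.
Since 13 > 10 - 1, a cycle must exist; for instance a-i-e-c-b-d-f-a.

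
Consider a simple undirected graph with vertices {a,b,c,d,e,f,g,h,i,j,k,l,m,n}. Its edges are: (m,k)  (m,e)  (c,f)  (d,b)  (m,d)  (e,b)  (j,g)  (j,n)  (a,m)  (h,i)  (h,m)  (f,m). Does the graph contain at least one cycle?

|V| = 14, |E| = 12, number of components = 3.
Since 12 > 14 - 3, a cycle must exist; for instance m-d-b-e-m.

Yes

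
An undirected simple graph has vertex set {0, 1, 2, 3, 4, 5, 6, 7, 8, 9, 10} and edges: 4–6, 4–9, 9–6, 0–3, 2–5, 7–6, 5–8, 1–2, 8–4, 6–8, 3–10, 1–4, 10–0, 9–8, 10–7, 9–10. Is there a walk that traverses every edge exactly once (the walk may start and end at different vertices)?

Yes

Degrees: 0:2, 1:2, 2:2, 3:2, 4:4, 5:2, 6:4, 7:2, 8:4, 9:4, 10:4
Odd-degree vertices: none (0 total).
With 0 odd-degree vertices and all edges in one connected piece, an Eulerian trail exists.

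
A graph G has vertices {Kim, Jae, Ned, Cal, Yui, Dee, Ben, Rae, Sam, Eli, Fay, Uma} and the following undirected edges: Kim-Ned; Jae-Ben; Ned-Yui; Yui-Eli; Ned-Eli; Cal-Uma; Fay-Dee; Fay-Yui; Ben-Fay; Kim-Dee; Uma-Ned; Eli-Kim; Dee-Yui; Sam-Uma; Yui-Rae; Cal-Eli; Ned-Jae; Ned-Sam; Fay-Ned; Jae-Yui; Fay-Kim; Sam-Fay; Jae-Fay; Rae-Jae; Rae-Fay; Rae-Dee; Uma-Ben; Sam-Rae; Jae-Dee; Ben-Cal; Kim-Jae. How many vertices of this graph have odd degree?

6

Degrees: Kim:5, Jae:7, Ned:7, Cal:3, Yui:6, Dee:5, Ben:4, Rae:5, Sam:4, Eli:4, Fay:8, Uma:4
Odd-degree vertices: Kim, Jae, Ned, Cal, Dee, Rae.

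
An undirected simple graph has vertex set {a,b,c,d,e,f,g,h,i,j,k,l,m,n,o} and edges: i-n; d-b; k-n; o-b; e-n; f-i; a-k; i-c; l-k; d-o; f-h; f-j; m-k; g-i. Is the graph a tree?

No

The graph has 15 vertices and 14 edges.
It splits into 2 components, so it cannot be a tree.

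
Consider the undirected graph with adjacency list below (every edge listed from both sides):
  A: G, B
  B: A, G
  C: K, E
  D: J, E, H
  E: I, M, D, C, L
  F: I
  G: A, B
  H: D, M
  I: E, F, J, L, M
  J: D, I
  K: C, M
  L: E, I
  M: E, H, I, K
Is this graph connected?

Component: {A, B, G}
Component: {C, D, E, F, H, I, J, K, L, M}
No edge joins these 2 groups, so the graph is disconnected.

No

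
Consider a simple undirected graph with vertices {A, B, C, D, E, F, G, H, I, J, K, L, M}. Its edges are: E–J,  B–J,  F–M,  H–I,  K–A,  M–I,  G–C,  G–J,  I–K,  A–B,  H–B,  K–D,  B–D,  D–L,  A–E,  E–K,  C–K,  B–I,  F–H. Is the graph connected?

Starting from A and exploring outward reaches every vertex (A, B, K, E, H, J, D, I, C, F, G, L, M); the graph is connected.

Yes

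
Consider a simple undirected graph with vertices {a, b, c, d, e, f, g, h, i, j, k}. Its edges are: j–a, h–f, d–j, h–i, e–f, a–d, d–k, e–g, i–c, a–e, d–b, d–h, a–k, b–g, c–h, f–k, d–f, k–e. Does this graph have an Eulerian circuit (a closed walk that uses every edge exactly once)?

Yes

Degrees: a:4, b:2, c:2, d:6, e:4, f:4, g:2, h:4, i:2, j:2, k:4
All degrees are even and the non-isolated vertices are connected — an Eulerian circuit exists.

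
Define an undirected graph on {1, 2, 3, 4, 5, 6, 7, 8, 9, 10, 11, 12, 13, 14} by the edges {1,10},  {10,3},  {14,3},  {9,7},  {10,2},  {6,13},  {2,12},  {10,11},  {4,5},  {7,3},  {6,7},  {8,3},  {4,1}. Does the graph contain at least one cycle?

The graph has 14 vertices, 13 edges, and 1 connected component.
A forest on 14 vertices with 1 component has exactly 13 edges, which matches — so no cycle.

No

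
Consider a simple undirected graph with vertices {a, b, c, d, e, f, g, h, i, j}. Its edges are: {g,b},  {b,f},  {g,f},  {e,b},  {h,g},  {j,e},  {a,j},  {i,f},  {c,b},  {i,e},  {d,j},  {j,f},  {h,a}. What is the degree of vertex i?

Neighbors of i: e, f.

2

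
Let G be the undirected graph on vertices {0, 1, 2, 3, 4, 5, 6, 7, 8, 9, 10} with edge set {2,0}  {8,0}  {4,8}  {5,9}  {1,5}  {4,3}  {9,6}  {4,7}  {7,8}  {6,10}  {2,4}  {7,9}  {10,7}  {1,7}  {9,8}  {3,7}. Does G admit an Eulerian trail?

Degrees: 0:2, 1:2, 2:2, 3:2, 4:4, 5:2, 6:2, 7:6, 8:4, 9:4, 10:2
Odd-degree vertices: none (0 total).
With 0 odd-degree vertices and all edges in one connected piece, an Eulerian trail exists.

Yes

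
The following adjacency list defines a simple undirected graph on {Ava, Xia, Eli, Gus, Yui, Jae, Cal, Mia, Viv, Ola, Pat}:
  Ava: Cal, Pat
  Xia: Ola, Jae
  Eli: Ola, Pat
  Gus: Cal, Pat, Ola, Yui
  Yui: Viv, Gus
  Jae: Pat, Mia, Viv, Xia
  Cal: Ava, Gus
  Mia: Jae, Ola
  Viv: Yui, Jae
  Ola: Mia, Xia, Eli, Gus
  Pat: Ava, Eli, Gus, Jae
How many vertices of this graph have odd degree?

Degrees: Ava:2, Xia:2, Eli:2, Gus:4, Yui:2, Jae:4, Cal:2, Mia:2, Viv:2, Ola:4, Pat:4
Odd-degree vertices: none.

0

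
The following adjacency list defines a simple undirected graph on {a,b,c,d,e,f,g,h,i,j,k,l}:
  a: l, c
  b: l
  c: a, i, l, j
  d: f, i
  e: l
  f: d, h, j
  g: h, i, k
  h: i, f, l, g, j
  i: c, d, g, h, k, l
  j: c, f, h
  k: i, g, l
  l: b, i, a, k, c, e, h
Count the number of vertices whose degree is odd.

8

Degrees: a:2, b:1, c:4, d:2, e:1, f:3, g:3, h:5, i:6, j:3, k:3, l:7
Odd-degree vertices: b, e, f, g, h, j, k, l.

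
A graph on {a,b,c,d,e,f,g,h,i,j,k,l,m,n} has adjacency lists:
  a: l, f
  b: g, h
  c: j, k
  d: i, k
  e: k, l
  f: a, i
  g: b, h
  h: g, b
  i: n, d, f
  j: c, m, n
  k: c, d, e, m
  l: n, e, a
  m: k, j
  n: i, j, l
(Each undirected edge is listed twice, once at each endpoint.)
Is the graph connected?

No

Component: {b, g, h}
Component: {a, c, d, e, f, i, j, k, l, m, n}
No edge joins these 2 groups, so the graph is disconnected.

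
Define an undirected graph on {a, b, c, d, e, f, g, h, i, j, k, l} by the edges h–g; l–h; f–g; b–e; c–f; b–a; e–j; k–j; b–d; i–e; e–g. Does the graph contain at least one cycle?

No

The graph has 12 vertices, 11 edges, and 1 connected component.
A forest on 12 vertices with 1 component has exactly 11 edges, which matches — so no cycle.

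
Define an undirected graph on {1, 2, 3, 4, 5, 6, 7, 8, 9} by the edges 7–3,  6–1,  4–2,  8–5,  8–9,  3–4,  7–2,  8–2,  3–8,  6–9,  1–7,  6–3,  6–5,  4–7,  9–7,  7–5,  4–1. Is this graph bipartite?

No

1-4-7-1 is an odd cycle (length 3), and a bipartite graph can contain only even cycles.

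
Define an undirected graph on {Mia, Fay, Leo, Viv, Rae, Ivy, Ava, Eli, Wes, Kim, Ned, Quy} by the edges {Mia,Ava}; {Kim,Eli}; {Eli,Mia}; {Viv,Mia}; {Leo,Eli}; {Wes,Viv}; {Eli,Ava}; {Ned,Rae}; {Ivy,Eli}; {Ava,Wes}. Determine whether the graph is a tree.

No

The graph has 12 vertices and 10 edges.
It is not connected, so it is not a tree.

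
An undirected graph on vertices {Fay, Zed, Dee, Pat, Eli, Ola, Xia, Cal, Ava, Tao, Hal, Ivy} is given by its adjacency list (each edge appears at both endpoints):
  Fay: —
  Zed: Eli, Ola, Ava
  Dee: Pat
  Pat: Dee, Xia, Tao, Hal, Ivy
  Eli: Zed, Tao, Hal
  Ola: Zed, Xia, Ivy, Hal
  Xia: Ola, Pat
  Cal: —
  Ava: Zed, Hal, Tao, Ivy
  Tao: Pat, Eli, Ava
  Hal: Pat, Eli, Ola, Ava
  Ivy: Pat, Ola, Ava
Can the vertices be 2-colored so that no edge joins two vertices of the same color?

Partition the vertices as {Fay, Pat, Eli, Ola, Cal, Ava} vs {Zed, Dee, Xia, Tao, Hal, Ivy}. Each listed edge has one endpoint in each part, so the graph is bipartite.

Yes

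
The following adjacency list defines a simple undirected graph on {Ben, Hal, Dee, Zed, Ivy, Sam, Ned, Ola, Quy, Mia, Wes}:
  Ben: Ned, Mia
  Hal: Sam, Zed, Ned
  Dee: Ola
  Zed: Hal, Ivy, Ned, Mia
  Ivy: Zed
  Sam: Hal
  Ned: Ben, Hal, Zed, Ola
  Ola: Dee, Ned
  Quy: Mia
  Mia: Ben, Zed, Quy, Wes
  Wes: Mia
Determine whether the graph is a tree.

|V| = 11, |E| = 12.
Connected but with 12 > 10 edges, so it has a cycle and is not a tree.

No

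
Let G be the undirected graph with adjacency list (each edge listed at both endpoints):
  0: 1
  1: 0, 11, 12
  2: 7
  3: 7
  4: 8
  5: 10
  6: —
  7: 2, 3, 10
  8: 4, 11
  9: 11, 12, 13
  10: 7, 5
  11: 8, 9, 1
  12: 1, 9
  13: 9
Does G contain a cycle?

The graph has 14 vertices, 12 edges, and 3 connected components.
One cycle is 1-11-9-12-1.

Yes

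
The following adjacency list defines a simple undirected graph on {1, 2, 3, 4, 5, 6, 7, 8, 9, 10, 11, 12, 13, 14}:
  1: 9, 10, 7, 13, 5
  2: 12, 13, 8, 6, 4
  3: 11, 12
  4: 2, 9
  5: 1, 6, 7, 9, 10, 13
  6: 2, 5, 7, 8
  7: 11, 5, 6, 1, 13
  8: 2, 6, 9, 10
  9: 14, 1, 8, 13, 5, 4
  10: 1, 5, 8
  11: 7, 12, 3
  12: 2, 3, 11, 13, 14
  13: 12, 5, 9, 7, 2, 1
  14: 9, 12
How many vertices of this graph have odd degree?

6

Degrees: 1:5, 2:5, 3:2, 4:2, 5:6, 6:4, 7:5, 8:4, 9:6, 10:3, 11:3, 12:5, 13:6, 14:2
Odd-degree vertices: 1, 2, 7, 10, 11, 12.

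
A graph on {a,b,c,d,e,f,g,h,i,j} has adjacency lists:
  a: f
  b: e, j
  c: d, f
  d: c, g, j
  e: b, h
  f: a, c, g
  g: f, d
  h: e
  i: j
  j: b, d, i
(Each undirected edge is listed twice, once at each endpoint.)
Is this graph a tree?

No

|V| = 10, |E| = 10.
Connected but with 10 > 9 edges, so it has a cycle and is not a tree.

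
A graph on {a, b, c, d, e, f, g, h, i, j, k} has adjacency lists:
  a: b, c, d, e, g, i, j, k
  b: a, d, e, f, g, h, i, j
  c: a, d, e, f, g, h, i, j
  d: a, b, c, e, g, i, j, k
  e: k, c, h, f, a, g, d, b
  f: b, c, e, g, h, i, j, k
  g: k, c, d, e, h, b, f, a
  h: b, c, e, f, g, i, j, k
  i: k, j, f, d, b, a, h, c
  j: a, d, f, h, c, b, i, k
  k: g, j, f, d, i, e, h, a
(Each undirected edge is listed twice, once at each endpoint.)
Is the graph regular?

Yes

Degrees: a:8, b:8, c:8, d:8, e:8, f:8, g:8, h:8, i:8, j:8, k:8
All degrees equal 8; the graph is regular.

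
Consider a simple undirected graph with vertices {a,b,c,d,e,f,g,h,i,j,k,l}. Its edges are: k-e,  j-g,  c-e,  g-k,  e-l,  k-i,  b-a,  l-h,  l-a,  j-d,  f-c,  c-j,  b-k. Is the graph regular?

Degrees: a:2, b:2, c:3, d:1, e:3, f:1, g:2, h:1, i:1, j:3, k:4, l:3
Vertex d has degree 1 while k has degree 4, so the graph is not regular.

No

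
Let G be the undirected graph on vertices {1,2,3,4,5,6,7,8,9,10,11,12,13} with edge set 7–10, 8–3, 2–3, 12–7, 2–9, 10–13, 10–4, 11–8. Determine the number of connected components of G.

Component: {1}
Component: {5}
Component: {6}
Component: {2, 3, 8, 9, 11}
Component: {4, 7, 10, 12, 13}

5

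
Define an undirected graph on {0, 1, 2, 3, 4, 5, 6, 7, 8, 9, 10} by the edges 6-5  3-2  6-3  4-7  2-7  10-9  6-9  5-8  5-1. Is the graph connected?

No

Component: {0}
Component: {1, 2, 3, 4, 5, 6, 7, 8, 9, 10}
No edge joins these 2 groups, so the graph is disconnected.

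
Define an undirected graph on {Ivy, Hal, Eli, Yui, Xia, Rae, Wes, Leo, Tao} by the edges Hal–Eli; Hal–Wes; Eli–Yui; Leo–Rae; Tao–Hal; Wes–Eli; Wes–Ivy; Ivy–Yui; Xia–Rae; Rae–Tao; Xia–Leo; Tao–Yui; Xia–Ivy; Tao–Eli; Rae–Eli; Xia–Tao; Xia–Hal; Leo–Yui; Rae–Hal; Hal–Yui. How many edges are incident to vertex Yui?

Neighbors of Yui: Ivy, Hal, Eli, Leo, Tao.

5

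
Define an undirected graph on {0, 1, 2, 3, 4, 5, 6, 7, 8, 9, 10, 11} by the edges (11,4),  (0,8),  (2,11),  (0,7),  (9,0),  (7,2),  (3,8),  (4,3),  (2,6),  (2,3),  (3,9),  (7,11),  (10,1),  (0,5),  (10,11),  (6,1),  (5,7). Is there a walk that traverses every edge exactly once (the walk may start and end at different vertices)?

Degrees: 0:4, 1:2, 2:4, 3:4, 4:2, 5:2, 6:2, 7:4, 8:2, 9:2, 10:2, 11:4
Odd-degree vertices: none (0 total).
The non-isolated vertices are connected and exactly 0 have odd degree, so an Eulerian trail exists.

Yes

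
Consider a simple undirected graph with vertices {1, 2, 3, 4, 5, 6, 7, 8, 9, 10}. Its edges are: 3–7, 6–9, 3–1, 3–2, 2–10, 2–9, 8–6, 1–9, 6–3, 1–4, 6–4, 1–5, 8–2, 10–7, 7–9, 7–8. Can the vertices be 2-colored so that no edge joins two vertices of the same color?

Yes

Color {3, 4, 5, 8, 9, 10} black and {1, 2, 6, 7} white. No edge joins two same-colored vertices, so the graph is bipartite.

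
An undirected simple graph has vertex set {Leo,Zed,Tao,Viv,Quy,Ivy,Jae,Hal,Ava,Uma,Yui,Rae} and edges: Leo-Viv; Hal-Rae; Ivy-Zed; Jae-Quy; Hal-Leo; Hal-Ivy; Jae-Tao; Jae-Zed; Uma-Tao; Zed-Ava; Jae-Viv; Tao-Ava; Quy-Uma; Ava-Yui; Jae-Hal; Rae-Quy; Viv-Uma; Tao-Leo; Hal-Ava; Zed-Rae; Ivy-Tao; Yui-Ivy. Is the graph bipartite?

A valid 2-coloring puts {Zed, Tao, Viv, Quy, Hal, Yui} on one side and {Leo, Ivy, Jae, Ava, Uma, Rae} on the other; every edge crosses between the two sides.

Yes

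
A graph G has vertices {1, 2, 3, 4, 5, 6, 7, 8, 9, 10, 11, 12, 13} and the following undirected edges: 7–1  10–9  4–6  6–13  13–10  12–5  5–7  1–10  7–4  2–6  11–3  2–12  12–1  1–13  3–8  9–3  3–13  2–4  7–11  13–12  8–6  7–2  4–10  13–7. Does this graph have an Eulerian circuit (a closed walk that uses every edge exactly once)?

Yes

Degrees: 1:4, 2:4, 3:4, 4:4, 5:2, 6:4, 7:6, 8:2, 9:2, 10:4, 11:2, 12:4, 13:6
Every vertex has even degree and the edges form a single connected piece, so an Eulerian circuit exists.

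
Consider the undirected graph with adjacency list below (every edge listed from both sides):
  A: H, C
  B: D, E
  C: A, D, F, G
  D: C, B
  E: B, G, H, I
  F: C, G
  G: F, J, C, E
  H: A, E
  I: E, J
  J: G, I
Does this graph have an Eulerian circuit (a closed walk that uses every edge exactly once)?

Degrees: A:2, B:2, C:4, D:2, E:4, F:2, G:4, H:2, I:2, J:2
Every vertex has even degree and the edges form a single connected piece, so an Eulerian circuit exists.

Yes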